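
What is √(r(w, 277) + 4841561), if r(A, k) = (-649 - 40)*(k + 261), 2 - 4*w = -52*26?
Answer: √4470879 ≈ 2114.4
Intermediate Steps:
w = 677/2 (w = ½ - (-13)*26 = ½ - ¼*(-1352) = ½ + 338 = 677/2 ≈ 338.50)
r(A, k) = -179829 - 689*k (r(A, k) = -689*(261 + k) = -179829 - 689*k)
√(r(w, 277) + 4841561) = √((-179829 - 689*277) + 4841561) = √((-179829 - 190853) + 4841561) = √(-370682 + 4841561) = √4470879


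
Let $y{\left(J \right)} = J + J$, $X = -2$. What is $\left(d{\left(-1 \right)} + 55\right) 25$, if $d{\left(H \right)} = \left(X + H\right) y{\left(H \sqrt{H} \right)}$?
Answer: $1375 + 150 i \approx 1375.0 + 150.0 i$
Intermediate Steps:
$y{\left(J \right)} = 2 J$
$d{\left(H \right)} = 2 H^{\frac{3}{2}} \left(-2 + H\right)$ ($d{\left(H \right)} = \left(-2 + H\right) 2 H \sqrt{H} = \left(-2 + H\right) 2 H^{\frac{3}{2}} = 2 H^{\frac{3}{2}} \left(-2 + H\right)$)
$\left(d{\left(-1 \right)} + 55\right) 25 = \left(2 \left(-1\right)^{\frac{3}{2}} \left(-2 - 1\right) + 55\right) 25 = \left(2 \left(- i\right) \left(-3\right) + 55\right) 25 = \left(6 i + 55\right) 25 = \left(55 + 6 i\right) 25 = 1375 + 150 i$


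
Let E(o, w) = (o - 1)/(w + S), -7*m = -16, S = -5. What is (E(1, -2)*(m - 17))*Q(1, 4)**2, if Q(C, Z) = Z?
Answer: 0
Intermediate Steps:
m = 16/7 (m = -1/7*(-16) = 16/7 ≈ 2.2857)
E(o, w) = (-1 + o)/(-5 + w) (E(o, w) = (o - 1)/(w - 5) = (-1 + o)/(-5 + w))
(E(1, -2)*(m - 17))*Q(1, 4)**2 = (((-1 + 1)/(-5 - 2))*(16/7 - 17))*4**2 = ((0/(-7))*(-103/7))*16 = (-1/7*0*(-103/7))*16 = (0*(-103/7))*16 = 0*16 = 0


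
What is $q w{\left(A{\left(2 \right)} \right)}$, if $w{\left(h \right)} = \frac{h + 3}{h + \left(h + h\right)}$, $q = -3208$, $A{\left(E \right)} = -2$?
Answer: $\frac{1604}{3} \approx 534.67$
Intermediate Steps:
$w{\left(h \right)} = \frac{3 + h}{3 h}$ ($w{\left(h \right)} = \frac{3 + h}{h + 2 h} = \frac{3 + h}{3 h}$)
$q w{\left(A{\left(2 \right)} \right)} = - 3208 \frac{3 - 2}{3 \left(-2\right)} = - 3208 \cdot \frac{1}{3} \left(- \frac{1}{2}\right) 1 = \left(-3208\right) \left(- \frac{1}{6}\right) = \frac{1604}{3}$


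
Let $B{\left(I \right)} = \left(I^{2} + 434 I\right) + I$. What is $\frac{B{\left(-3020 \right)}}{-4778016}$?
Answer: $- \frac{1951675}{1194504} \approx -1.6339$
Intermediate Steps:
$B{\left(I \right)} = I^{2} + 435 I$
$\frac{B{\left(-3020 \right)}}{-4778016} = \frac{\left(-3020\right) \left(435 - 3020\right)}{-4778016} = \left(-3020\right) \left(-2585\right) \left(- \frac{1}{4778016}\right) = 7806700 \left(- \frac{1}{4778016}\right) = - \frac{1951675}{1194504}$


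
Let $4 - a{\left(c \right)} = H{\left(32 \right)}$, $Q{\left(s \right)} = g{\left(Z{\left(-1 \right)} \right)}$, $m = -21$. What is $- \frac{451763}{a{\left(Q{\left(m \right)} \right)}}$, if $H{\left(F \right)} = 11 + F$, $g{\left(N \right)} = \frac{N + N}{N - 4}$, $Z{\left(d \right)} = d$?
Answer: $\frac{34751}{3} \approx 11584.0$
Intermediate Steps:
$g{\left(N \right)} = \frac{2 N}{-4 + N}$
$Q{\left(s \right)} = \frac{2}{5}$ ($Q{\left(s \right)} = 2 \left(-1\right) \frac{1}{-4 - 1} = 2 \left(-1\right) \frac{1}{-5} = 2 \left(-1\right) \left(- \frac{1}{5}\right) = \frac{2}{5}$)
$a{\left(c \right)} = -39$ ($a{\left(c \right)} = 4 - \left(11 + 32\right) = 4 - 43 = -39$)
$- \frac{451763}{a{\left(Q{\left(m \right)} \right)}} = - \frac{451763}{-39} = \left(-451763\right) \left(- \frac{1}{39}\right) = \frac{34751}{3}$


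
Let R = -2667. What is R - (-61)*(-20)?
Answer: -3887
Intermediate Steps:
R - (-61)*(-20) = -2667 - (-61)*(-20) = -2667 - 1*1220 = -2667 - 1220 = -3887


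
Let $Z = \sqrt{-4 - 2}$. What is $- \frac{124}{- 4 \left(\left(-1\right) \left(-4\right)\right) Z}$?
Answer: $- \frac{31 i \sqrt{6}}{24} \approx - 3.1639 i$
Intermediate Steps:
$Z = i \sqrt{6}$ ($Z = \sqrt{-6} = i \sqrt{6} \approx 2.4495 i$)
$- \frac{124}{- 4 \left(\left(-1\right) \left(-4\right)\right) Z} = - \frac{124}{- 4 \left(\left(-1\right) \left(-4\right)\right) i \sqrt{6}} = - \frac{124}{\left(-4\right) 4 i \sqrt{6}} = - \frac{124}{\left(-16\right) i \sqrt{6}} = - 124 \frac{i \sqrt{6}}{96} = - \frac{31 i \sqrt{6}}{24}$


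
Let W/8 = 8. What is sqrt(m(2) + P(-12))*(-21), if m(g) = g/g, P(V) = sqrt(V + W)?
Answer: -21*sqrt(1 + 2*sqrt(13)) ≈ -60.176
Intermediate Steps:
W = 64 (W = 8*8 = 64)
P(V) = sqrt(64 + V) (P(V) = sqrt(V + 64) = sqrt(64 + V))
m(g) = 1
sqrt(m(2) + P(-12))*(-21) = sqrt(1 + sqrt(64 - 12))*(-21) = sqrt(1 + sqrt(52))*(-21) = sqrt(1 + 2*sqrt(13))*(-21) = -21*sqrt(1 + 2*sqrt(13))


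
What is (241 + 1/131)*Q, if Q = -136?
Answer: -4293792/131 ≈ -32777.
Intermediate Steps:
(241 + 1/131)*Q = (241 + 1/131)*(-136) = (31572/131)*(-136) = -4293792/131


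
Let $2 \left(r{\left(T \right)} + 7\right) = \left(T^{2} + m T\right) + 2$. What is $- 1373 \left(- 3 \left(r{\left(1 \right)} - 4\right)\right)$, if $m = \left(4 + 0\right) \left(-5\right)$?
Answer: $- \frac{160641}{2} \approx -80321.0$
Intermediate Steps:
$m = -20$ ($m = 4 \left(-5\right) = -20$)
$r{\left(T \right)} = -6 + \frac{T^{2}}{2} - 10 T$ ($r{\left(T \right)} = -7 + \frac{\left(T^{2} - 20 T\right) + 2}{2} = -7 + \frac{2 + T^{2} - 20 T}{2} = -7 + \left(1 + \frac{T^{2}}{2} - 10 T\right) = -6 + \frac{T^{2}}{2} - 10 T$)
$- 1373 \left(- 3 \left(r{\left(1 \right)} - 4\right)\right) = - 1373 \left(- 3 \left(\left(-6 + \frac{1^{2}}{2} - 10\right) - 4\right)\right) = - 1373 \left(- 3 \left(\left(-6 + \frac{1}{2} \cdot 1 - 10\right) - 4\right)\right) = - 1373 \left(- 3 \left(\left(-6 + \frac{1}{2} - 10\right) - 4\right)\right) = - 1373 \left(- 3 \left(- \frac{31}{2} - 4\right)\right) = - 1373 \left(\left(-3\right) \left(- \frac{39}{2}\right)\right) = \left(-1373\right) \frac{117}{2} = - \frac{160641}{2}$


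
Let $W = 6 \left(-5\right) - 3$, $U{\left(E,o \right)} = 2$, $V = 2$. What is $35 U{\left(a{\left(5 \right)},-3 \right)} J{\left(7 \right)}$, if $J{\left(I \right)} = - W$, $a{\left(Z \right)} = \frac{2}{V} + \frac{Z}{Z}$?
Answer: $2310$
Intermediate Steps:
$a{\left(Z \right)} = 2$ ($a{\left(Z \right)} = \frac{2}{2} + \frac{Z}{Z} = 2 \cdot \frac{1}{2} + 1 = 1 + 1 = 2$)
$W = -33$ ($W = -30 - 3 = -33$)
$J{\left(I \right)} = 33$ ($J{\left(I \right)} = \left(-1\right) \left(-33\right) = 33$)
$35 U{\left(a{\left(5 \right)},-3 \right)} J{\left(7 \right)} = 35 \cdot 2 \cdot 33 = 70 \cdot 33 = 2310$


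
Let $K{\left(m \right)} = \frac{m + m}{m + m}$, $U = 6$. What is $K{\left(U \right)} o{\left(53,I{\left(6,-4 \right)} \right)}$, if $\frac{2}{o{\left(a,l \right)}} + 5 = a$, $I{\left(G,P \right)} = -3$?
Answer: $\frac{1}{24} \approx 0.041667$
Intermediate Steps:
$o{\left(a,l \right)} = \frac{2}{-5 + a}$
$K{\left(m \right)} = 1$ ($K{\left(m \right)} = \frac{2 m}{2 m} = 2 m \frac{1}{2 m} = 1$)
$K{\left(U \right)} o{\left(53,I{\left(6,-4 \right)} \right)} = 1 \frac{2}{-5 + 53} = 1 \cdot \frac{2}{48} = 1 \cdot 2 \cdot \frac{1}{48} = 1 \cdot \frac{1}{24} = \frac{1}{24}$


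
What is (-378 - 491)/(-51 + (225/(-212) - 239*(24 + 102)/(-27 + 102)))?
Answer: 4605700/2403981 ≈ 1.9159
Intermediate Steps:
(-378 - 491)/(-51 + (225/(-212) - 239*(24 + 102)/(-27 + 102))) = -869/(-51 + (225*(-1/212) - 239/(75/126))) = -869/(-51 + (-225/212 - 239/(75*(1/126)))) = -869/(-51 + (-225/212 - 239/25/42)) = -869/(-51 + (-225/212 - 239*42/25)) = -869/(-51 + (-225/212 - 10038/25)) = -869/(-51 - 2133681/5300) = -869/(-2403981/5300) = -869*(-5300/2403981) = 4605700/2403981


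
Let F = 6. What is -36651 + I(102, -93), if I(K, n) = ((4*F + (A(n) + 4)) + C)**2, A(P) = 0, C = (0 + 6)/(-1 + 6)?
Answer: -894959/25 ≈ -35798.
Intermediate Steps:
C = 6/5 ≈ 1.2000
I(K, n) = 21316/25 (I(K, n) = ((4*6 + (0 + 4)) + 6/5)**2 = ((24 + 4) + 6/5)**2 = (28 + 6/5)**2 = (146/5)**2 = 21316/25)
-36651 + I(102, -93) = -36651 + 21316/25 = -894959/25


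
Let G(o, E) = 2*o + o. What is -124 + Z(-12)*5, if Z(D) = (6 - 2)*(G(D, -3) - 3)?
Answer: -904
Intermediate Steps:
G(o, E) = 3*o
Z(D) = -12 + 12*D (Z(D) = (6 - 2)*(3*D - 3) = 4*(-3 + 3*D) = -12 + 12*D)
-124 + Z(-12)*5 = -124 + (-12 + 12*(-12))*5 = -124 + (-12 - 144)*5 = -124 - 156*5 = -124 - 780 = -904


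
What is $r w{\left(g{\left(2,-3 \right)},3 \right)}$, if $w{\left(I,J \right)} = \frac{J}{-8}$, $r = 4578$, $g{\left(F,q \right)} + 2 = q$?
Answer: $- \frac{6867}{4} \approx -1716.8$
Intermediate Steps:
$g{\left(F,q \right)} = -2 + q$
$w{\left(I,J \right)} = - \frac{J}{8}$ ($w{\left(I,J \right)} = J \left(- \frac{1}{8}\right) = - \frac{J}{8}$)
$r w{\left(g{\left(2,-3 \right)},3 \right)} = 4578 \left(\left(- \frac{1}{8}\right) 3\right) = 4578 \left(- \frac{3}{8}\right) = - \frac{6867}{4}$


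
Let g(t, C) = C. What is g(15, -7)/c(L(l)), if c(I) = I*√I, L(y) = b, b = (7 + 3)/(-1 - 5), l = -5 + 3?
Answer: -21*I*√15/25 ≈ -3.2533*I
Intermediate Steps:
l = -2
b = -5/3 (b = 10/(-6) = 10*(-⅙) = -5/3 ≈ -1.6667)
L(y) = -5/3
c(I) = I^(3/2)
g(15, -7)/c(L(l)) = -7/(-5/3)^(3/2) = -7/(-5*I*√15/9) = (3*I*√15/25)*(-7) = -21*I*√15/25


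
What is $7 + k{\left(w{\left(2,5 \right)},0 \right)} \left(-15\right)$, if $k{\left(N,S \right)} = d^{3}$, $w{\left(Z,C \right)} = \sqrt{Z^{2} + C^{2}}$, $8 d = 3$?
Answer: $\frac{3179}{512} \approx 6.209$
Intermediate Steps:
$d = \frac{3}{8}$ ($d = \frac{1}{8} \cdot 3 = \frac{3}{8} \approx 0.375$)
$w{\left(Z,C \right)} = \sqrt{C^{2} + Z^{2}}$
$k{\left(N,S \right)} = \frac{27}{512}$ ($k{\left(N,S \right)} = \left(\frac{3}{8}\right)^{3} = \frac{27}{512}$)
$7 + k{\left(w{\left(2,5 \right)},0 \right)} \left(-15\right) = 7 + \frac{27}{512} \left(-15\right) = 7 - \frac{405}{512} = \frac{3179}{512}$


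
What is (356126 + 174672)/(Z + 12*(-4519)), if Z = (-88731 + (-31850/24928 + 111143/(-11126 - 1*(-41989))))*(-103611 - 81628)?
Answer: 204185480752736/6322525325824757389 ≈ 3.2295e-5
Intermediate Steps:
Z = 6322546186058311885/384676432 (Z = (-88731 + (-31850*1/24928 + 111143/(-11126 + 41989)))*(-185239) = (-88731 + (-15925/12464 + 111143/30863))*(-185239) = (-88731 + 893793077/384676432)*(-185239) = -34131830694715/384676432*(-185239) = 6322546186058311885/384676432 ≈ 1.6436e+10)
(356126 + 174672)/(Z + 12*(-4519)) = (356126 + 174672)/(6322546186058311885/384676432 + 12*(-4519)) = 530798/(6322546186058311885/384676432 - 54228) = 530798/(6322525325824757389/384676432) = 530798*(384676432/6322525325824757389) = 204185480752736/6322525325824757389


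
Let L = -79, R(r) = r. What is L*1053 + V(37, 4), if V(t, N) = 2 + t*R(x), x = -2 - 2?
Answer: -83333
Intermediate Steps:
x = -4
V(t, N) = 2 - 4*t (V(t, N) = 2 + t*(-4) = 2 - 4*t)
L*1053 + V(37, 4) = -79*1053 + (2 - 4*37) = -83187 + (2 - 148) = -83187 - 146 = -83333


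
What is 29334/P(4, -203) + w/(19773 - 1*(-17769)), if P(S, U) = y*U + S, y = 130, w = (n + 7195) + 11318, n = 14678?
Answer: -112739651/495291606 ≈ -0.22762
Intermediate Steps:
w = 33191 (w = (14678 + 7195) + 11318 = 21873 + 11318 = 33191)
P(S, U) = S + 130*U (P(S, U) = 130*U + S = S + 130*U)
29334/P(4, -203) + w/(19773 - 1*(-17769)) = 29334/(4 + 130*(-203)) + 33191/(19773 - 1*(-17769)) = 29334/(4 - 26390) + 33191/(19773 + 17769) = 29334/(-26386) + 33191/37542 = 29334*(-1/26386) + 33191*(1/37542) = -14667/13193 + 33191/37542 = -112739651/495291606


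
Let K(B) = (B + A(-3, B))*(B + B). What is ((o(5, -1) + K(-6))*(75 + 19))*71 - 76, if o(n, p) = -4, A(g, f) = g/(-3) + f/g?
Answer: 213492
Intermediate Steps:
A(g, f) = -g/3 + f/g (A(g, f) = g*(-1/3) + f/g = -g/3 + f/g)
K(B) = 2*B*(1 + 2*B/3) (K(B) = (B + (-1/3*(-3) + B/(-3)))*(B + B) = (B + (1 + B*(-1/3)))*(2*B) = (B + (1 - B/3))*(2*B) = (1 + 2*B/3)*(2*B) = 2*B*(1 + 2*B/3))
((o(5, -1) + K(-6))*(75 + 19))*71 - 76 = ((-4 + (2/3)*(-6)*(3 + 2*(-6)))*(75 + 19))*71 - 76 = ((-4 + (2/3)*(-6)*(3 - 12))*94)*71 - 76 = ((-4 + (2/3)*(-6)*(-9))*94)*71 - 76 = ((-4 + 36)*94)*71 - 76 = (32*94)*71 - 76 = 3008*71 - 76 = 213568 - 76 = 213492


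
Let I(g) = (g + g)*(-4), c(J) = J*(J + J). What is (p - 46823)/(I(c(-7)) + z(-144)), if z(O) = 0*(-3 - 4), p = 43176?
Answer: 521/112 ≈ 4.6518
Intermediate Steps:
z(O) = 0 (z(O) = 0*(-7) = 0)
c(J) = 2*J² (c(J) = J*(2*J) = 2*J²)
I(g) = -8*g (I(g) = (2*g)*(-4) = -8*g)
(p - 46823)/(I(c(-7)) + z(-144)) = (43176 - 46823)/(-16*(-7)² + 0) = -3647/(-16*49 + 0) = -3647/(-8*98 + 0) = -3647/(-784 + 0) = -3647/(-784) = -3647*(-1/784) = 521/112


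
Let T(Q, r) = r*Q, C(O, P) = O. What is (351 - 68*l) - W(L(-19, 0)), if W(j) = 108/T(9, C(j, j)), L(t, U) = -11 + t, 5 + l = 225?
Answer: -73043/5 ≈ -14609.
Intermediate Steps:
l = 220 (l = -5 + 225 = 220)
T(Q, r) = Q*r
W(j) = 12/j (W(j) = 108/((9*j)) = 108*(1/(9*j)) = 12/j)
(351 - 68*l) - W(L(-19, 0)) = (351 - 68*220) - 12/(-11 - 19) = (351 - 14960) - 12/(-30) = -14609 - 12*(-1)/30 = -14609 - 1*(-⅖) = -14609 + ⅖ = -73043/5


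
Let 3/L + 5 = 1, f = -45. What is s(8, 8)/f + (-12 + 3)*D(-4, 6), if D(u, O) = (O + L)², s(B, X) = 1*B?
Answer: -178733/720 ≈ -248.24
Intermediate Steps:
L = -¾ (L = 3/(-5 + 1) = 3/(-4) = 3*(-¼) = -¾ ≈ -0.75000)
s(B, X) = B
D(u, O) = (-¾ + O)² (D(u, O) = (O - ¾)² = (-¾ + O)²)
s(8, 8)/f + (-12 + 3)*D(-4, 6) = 8/(-45) + (-12 + 3)*((-3 + 4*6)²/16) = 8*(-1/45) - 9*(-3 + 24)²/16 = -8/45 - 9*21²/16 = -8/45 - 9*441/16 = -8/45 - 3969/16 = -178733/720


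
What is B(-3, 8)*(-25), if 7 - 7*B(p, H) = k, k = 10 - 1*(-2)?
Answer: 125/7 ≈ 17.857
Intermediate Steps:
k = 12 (k = 10 + 2 = 12)
B(p, H) = -5/7 (B(p, H) = 1 - ⅐*12 = 1 - 12/7 = -5/7)
B(-3, 8)*(-25) = -5/7*(-25) = 125/7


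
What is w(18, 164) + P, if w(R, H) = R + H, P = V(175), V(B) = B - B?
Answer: 182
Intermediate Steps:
V(B) = 0
P = 0
w(R, H) = H + R
w(18, 164) + P = (164 + 18) + 0 = 182 + 0 = 182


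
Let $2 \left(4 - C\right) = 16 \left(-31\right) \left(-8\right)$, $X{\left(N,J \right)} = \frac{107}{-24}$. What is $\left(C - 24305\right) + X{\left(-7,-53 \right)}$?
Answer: $- \frac{630947}{24} \approx -26289.0$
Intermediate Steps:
$X{\left(N,J \right)} = - \frac{107}{24}$ ($X{\left(N,J \right)} = 107 \left(- \frac{1}{24}\right) = - \frac{107}{24}$)
$C = -1980$ ($C = 4 - \frac{16 \left(-31\right) \left(-8\right)}{2} = 4 - \frac{\left(-496\right) \left(-8\right)}{2} = 4 - 1984 = -1980$)
$\left(C - 24305\right) + X{\left(-7,-53 \right)} = \left(-1980 - 24305\right) - \frac{107}{24} = -26285 - \frac{107}{24} = - \frac{630947}{24}$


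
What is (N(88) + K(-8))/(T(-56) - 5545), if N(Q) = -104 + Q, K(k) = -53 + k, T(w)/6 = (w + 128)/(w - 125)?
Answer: 13937/1004077 ≈ 0.013880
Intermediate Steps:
T(w) = 6*(128 + w)/(-125 + w) (T(w) = 6*((w + 128)/(w - 125)) = 6*((128 + w)/(-125 + w)) = 6*(128 + w)/(-125 + w))
(N(88) + K(-8))/(T(-56) - 5545) = ((-104 + 88) + (-53 - 8))/(6*(128 - 56)/(-125 - 56) - 5545) = (-16 - 61)/(6*72/(-181) - 5545) = -77/(6*(-1/181)*72 - 5545) = -77/(-432/181 - 5545) = -77/(-1004077/181) = -77*(-181/1004077) = 13937/1004077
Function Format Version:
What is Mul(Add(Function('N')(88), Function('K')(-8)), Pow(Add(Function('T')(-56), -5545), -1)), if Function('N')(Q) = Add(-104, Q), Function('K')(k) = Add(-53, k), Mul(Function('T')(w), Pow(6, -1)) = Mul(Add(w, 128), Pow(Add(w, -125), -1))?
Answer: Rational(13937, 1004077) ≈ 0.013880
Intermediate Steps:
Function('T')(w) = Mul(6, Pow(Add(-125, w), -1), Add(128, w)) (Function('T')(w) = Mul(6, Mul(Add(w, 128), Pow(Add(w, -125), -1))) = Mul(6, Mul(Add(128, w), Pow(Add(-125, w), -1))) = Mul(6, Mul(Pow(Add(-125, w), -1), Add(128, w))) = Mul(6, Pow(Add(-125, w), -1), Add(128, w)))
Mul(Add(Function('N')(88), Function('K')(-8)), Pow(Add(Function('T')(-56), -5545), -1)) = Mul(Add(Add(-104, 88), Add(-53, -8)), Pow(Add(Mul(6, Pow(Add(-125, -56), -1), Add(128, -56)), -5545), -1)) = Mul(Add(-16, -61), Pow(Add(Mul(6, Pow(-181, -1), 72), -5545), -1)) = Mul(-77, Pow(Add(Mul(6, Rational(-1, 181), 72), -5545), -1)) = Mul(-77, Pow(Add(Rational(-432, 181), -5545), -1)) = Mul(-77, Pow(Rational(-1004077, 181), -1)) = Mul(-77, Rational(-181, 1004077)) = Rational(13937, 1004077)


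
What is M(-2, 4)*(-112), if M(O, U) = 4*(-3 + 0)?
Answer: 1344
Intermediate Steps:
M(O, U) = -12 (M(O, U) = 4*(-3) = -12)
M(-2, 4)*(-112) = -12*(-112) = 1344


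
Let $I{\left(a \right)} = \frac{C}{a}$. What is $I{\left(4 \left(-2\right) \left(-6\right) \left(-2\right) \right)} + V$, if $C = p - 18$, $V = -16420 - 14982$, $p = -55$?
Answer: $- \frac{3014519}{96} \approx -31401.0$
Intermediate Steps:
$V = -31402$ ($V = -16420 - 14982 = -31402$)
$C = -73$ ($C = -55 - 18 = -73$)
$I{\left(a \right)} = - \frac{73}{a}$
$I{\left(4 \left(-2\right) \left(-6\right) \left(-2\right) \right)} + V = - \frac{73}{4 \left(-2\right) \left(-6\right) \left(-2\right)} - 31402 = - \frac{73}{\left(-8\right) \left(-6\right) \left(-2\right)} - 31402 = - \frac{73}{48 \left(-2\right)} - 31402 = - \frac{73}{-96} - 31402 = \left(-73\right) \left(- \frac{1}{96}\right) - 31402 = \frac{73}{96} - 31402 = - \frac{3014519}{96}$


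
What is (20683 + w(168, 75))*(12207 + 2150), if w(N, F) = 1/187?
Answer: 55528884754/187 ≈ 2.9695e+8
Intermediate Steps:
w(N, F) = 1/187
(20683 + w(168, 75))*(12207 + 2150) = (20683 + 1/187)*(12207 + 2150) = (3867722/187)*14357 = 55528884754/187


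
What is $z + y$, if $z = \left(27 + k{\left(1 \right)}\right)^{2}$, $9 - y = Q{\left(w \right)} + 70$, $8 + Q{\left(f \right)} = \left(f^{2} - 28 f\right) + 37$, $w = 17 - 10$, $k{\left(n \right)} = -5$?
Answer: $541$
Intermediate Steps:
$w = 7$
$Q{\left(f \right)} = 29 + f^{2} - 28 f$ ($Q{\left(f \right)} = -8 + \left(\left(f^{2} - 28 f\right) + 37\right) = -8 + \left(37 + f^{2} - 28 f\right) = 29 + f^{2} - 28 f$)
$y = 57$ ($y = 9 - \left(\left(29 + 7^{2} - 196\right) + 70\right) = 9 - \left(\left(29 + 49 - 196\right) + 70\right) = 9 - \left(-118 + 70\right) = 9 - -48 = 9 + 48 = 57$)
$z = 484$ ($z = \left(27 - 5\right)^{2} = 22^{2} = 484$)
$z + y = 484 + 57 = 541$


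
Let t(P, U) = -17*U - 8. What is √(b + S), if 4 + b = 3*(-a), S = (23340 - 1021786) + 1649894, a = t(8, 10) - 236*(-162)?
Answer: 3*√59698 ≈ 733.00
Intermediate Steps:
t(P, U) = -8 - 17*U
a = 38054 (a = (-8 - 17*10) - 236*(-162) = (-8 - 170) + 38232 = -178 + 38232 = 38054)
S = 651448 (S = -998446 + 1649894 = 651448)
b = -114166 (b = -4 + 3*(-1*38054) = -4 + 3*(-38054) = -4 - 114162 = -114166)
√(b + S) = √(-114166 + 651448) = √537282 = 3*√59698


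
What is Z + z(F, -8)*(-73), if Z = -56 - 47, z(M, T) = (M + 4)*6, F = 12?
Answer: -7111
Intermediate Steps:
z(M, T) = 24 + 6*M (z(M, T) = (4 + M)*6 = 24 + 6*M)
Z = -103
Z + z(F, -8)*(-73) = -103 + (24 + 6*12)*(-73) = -103 + (24 + 72)*(-73) = -103 + 96*(-73) = -103 - 7008 = -7111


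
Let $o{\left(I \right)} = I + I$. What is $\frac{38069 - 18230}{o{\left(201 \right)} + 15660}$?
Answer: $\frac{6613}{5354} \approx 1.2352$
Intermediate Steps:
$o{\left(I \right)} = 2 I$
$\frac{38069 - 18230}{o{\left(201 \right)} + 15660} = \frac{38069 - 18230}{2 \cdot 201 + 15660} = \frac{19839}{402 + 15660} = \frac{19839}{16062} = 19839 \cdot \frac{1}{16062} = \frac{6613}{5354}$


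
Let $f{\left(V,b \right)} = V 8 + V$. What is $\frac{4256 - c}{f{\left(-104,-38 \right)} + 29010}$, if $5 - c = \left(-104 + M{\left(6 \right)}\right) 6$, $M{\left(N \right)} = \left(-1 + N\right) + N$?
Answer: $\frac{1231}{9358} \approx 0.13155$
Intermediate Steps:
$M{\left(N \right)} = -1 + 2 N$
$f{\left(V,b \right)} = 9 V$ ($f{\left(V,b \right)} = 8 V + V = 9 V$)
$c = 563$ ($c = 5 - \left(-104 + \left(-1 + 2 \cdot 6\right)\right) 6 = 5 - \left(-104 + \left(-1 + 12\right)\right) 6 = 5 - \left(-104 + 11\right) 6 = 5 - \left(-93\right) 6 = 5 - -558 = 5 + 558 = 563$)
$\frac{4256 - c}{f{\left(-104,-38 \right)} + 29010} = \frac{4256 - 563}{9 \left(-104\right) + 29010} = \frac{4256 - 563}{-936 + 29010} = \frac{3693}{28074} = 3693 \cdot \frac{1}{28074} = \frac{1231}{9358}$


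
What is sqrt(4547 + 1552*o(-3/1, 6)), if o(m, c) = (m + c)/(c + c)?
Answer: sqrt(4935) ≈ 70.250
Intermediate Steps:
o(m, c) = (c + m)/(2*c) (o(m, c) = (c + m)/((2*c)) = (c + m)*(1/(2*c)) = (c + m)/(2*c))
sqrt(4547 + 1552*o(-3/1, 6)) = sqrt(4547 + 1552*((1/2)*(6 - 3/1)/6)) = sqrt(4547 + 1552*((1/2)*(1/6)*(6 - 3*1))) = sqrt(4547 + 1552*((1/2)*(1/6)*(6 - 3))) = sqrt(4547 + 1552*((1/2)*(1/6)*3)) = sqrt(4547 + 1552*(1/4)) = sqrt(4547 + 388) = sqrt(4935)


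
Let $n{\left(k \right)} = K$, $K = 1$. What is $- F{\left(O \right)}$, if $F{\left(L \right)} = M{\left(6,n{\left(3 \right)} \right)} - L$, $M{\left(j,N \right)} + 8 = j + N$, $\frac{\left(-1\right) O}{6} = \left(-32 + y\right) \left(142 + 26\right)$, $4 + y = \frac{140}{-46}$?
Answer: $\frac{905207}{23} \approx 39357.0$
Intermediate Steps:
$y = - \frac{162}{23}$ ($y = -4 + \frac{140}{-46} = -4 + 140 \left(- \frac{1}{46}\right) = -4 - \frac{70}{23} = - \frac{162}{23} \approx -7.0435$)
$O = \frac{905184}{23}$ ($O = - 6 \left(-32 - \frac{162}{23}\right) \left(142 + 26\right) = - 6 \left(\left(- \frac{898}{23}\right) 168\right) = \left(-6\right) \left(- \frac{150864}{23}\right) = \frac{905184}{23} \approx 39356.0$)
$n{\left(k \right)} = 1$
$M{\left(j,N \right)} = -8 + N + j$ ($M{\left(j,N \right)} = -8 + \left(j + N\right) = -8 + \left(N + j\right) = -8 + N + j$)
$F{\left(L \right)} = -1 - L$ ($F{\left(L \right)} = \left(-8 + 1 + 6\right) - L = -1 - L$)
$- F{\left(O \right)} = - (-1 - \frac{905184}{23}) = \left(-1\right) \left(- \frac{905207}{23}\right) = \frac{905207}{23}$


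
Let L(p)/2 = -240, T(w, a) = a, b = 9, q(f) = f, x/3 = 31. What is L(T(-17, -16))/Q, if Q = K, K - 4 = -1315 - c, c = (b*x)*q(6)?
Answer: 160/2111 ≈ 0.075794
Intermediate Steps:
x = 93 (x = 3*31 = 93)
c = 5022 (c = (9*93)*6 = 837*6 = 5022)
L(p) = -480 (L(p) = 2*(-240) = -480)
K = -6333 (K = 4 + (-1315 - 1*5022) = 4 + (-1315 - 5022) = 4 - 6337 = -6333)
Q = -6333
L(T(-17, -16))/Q = -480/(-6333) = -480*(-1/6333) = 160/2111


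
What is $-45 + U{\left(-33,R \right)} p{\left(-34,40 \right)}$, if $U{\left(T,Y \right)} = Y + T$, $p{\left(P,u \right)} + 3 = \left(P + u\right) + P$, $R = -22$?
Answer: $1660$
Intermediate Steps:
$p{\left(P,u \right)} = -3 + u + 2 P$ ($p{\left(P,u \right)} = -3 + \left(\left(P + u\right) + P\right) = -3 + \left(u + 2 P\right) = -3 + u + 2 P$)
$U{\left(T,Y \right)} = T + Y$
$-45 + U{\left(-33,R \right)} p{\left(-34,40 \right)} = -45 + \left(-33 - 22\right) \left(-3 + 40 + 2 \left(-34\right)\right) = -45 - 55 \left(-3 + 40 - 68\right) = -45 - -1705 = -45 + 1705 = 1660$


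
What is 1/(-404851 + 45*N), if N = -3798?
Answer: -1/575761 ≈ -1.7368e-6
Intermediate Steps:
1/(-404851 + 45*N) = 1/(-404851 + 45*(-3798)) = 1/(-404851 - 170910) = 1/(-575761) = -1/575761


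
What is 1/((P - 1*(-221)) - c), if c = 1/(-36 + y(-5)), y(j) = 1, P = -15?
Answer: 35/7211 ≈ 0.0048537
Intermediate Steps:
c = -1/35 (c = 1/(-36 + 1) = 1/(-35) = -1/35 ≈ -0.028571)
1/((P - 1*(-221)) - c) = 1/((-15 - 1*(-221)) - 1*(-1/35)) = 1/((-15 + 221) + 1/35) = 1/(206 + 1/35) = 1/(7211/35) = 35/7211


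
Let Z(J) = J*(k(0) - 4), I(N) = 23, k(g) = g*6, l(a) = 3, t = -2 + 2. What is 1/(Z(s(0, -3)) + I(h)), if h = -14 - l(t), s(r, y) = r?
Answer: 1/23 ≈ 0.043478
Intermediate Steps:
t = 0
h = -17 (h = -14 - 1*3 = -14 - 3 = -17)
k(g) = 6*g
Z(J) = -4*J (Z(J) = J*(6*0 - 4) = J*(0 - 4) = J*(-4) = -4*J)
1/(Z(s(0, -3)) + I(h)) = 1/(-4*0 + 23) = 1/(0 + 23) = 1/23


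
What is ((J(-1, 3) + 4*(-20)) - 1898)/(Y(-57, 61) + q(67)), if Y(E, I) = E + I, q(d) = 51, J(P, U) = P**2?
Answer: -1977/55 ≈ -35.945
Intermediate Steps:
((J(-1, 3) + 4*(-20)) - 1898)/(Y(-57, 61) + q(67)) = (((-1)**2 + 4*(-20)) - 1898)/((-57 + 61) + 51) = ((1 - 80) - 1898)/(4 + 51) = (-79 - 1898)/55 = -1977*1/55 = -1977/55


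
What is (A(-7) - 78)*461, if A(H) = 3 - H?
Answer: -31348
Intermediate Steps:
(A(-7) - 78)*461 = ((3 - 1*(-7)) - 78)*461 = ((3 + 7) - 78)*461 = (10 - 78)*461 = -68*461 = -31348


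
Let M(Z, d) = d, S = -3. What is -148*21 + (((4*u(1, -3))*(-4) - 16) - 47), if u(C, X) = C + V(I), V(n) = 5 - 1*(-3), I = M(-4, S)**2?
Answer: -3315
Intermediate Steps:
I = 9 (I = (-3)**2 = 9)
V(n) = 8 (V(n) = 5 + 3 = 8)
u(C, X) = 8 + C (u(C, X) = C + 8 = 8 + C)
-148*21 + (((4*u(1, -3))*(-4) - 16) - 47) = -148*21 + (((4*(8 + 1))*(-4) - 16) - 47) = -3108 + (((4*9)*(-4) - 16) - 47) = -3108 + ((36*(-4) - 16) - 47) = -3108 + ((-144 - 16) - 47) = -3108 + (-160 - 47) = -3108 - 207 = -3315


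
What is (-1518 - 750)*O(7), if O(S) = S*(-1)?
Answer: 15876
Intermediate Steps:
O(S) = -S
(-1518 - 750)*O(7) = (-1518 - 750)*(-1*7) = -2268*(-7) = 15876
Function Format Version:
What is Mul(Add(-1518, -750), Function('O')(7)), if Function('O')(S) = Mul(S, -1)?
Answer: 15876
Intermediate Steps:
Function('O')(S) = Mul(-1, S)
Mul(Add(-1518, -750), Function('O')(7)) = Mul(Add(-1518, -750), Mul(-1, 7)) = Mul(-2268, -7) = 15876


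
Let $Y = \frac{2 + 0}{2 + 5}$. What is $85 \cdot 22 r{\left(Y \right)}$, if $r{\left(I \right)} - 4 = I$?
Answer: $\frac{56100}{7} \approx 8014.3$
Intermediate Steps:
$Y = \frac{2}{7} \approx 0.28571$
$r{\left(I \right)} = 4 + I$
$85 \cdot 22 r{\left(Y \right)} = 85 \cdot 22 \left(4 + \frac{2}{7}\right) = 1870 \cdot \frac{30}{7} = \frac{56100}{7}$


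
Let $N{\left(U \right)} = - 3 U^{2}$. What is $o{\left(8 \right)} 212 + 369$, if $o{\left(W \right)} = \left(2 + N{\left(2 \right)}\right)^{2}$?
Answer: $21569$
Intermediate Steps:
$o{\left(W \right)} = 100$ ($o{\left(W \right)} = \left(2 - 3 \cdot 2^{2}\right)^{2} = \left(2 - 12\right)^{2} = \left(-10\right)^{2} = 100$)
$o{\left(8 \right)} 212 + 369 = 100 \cdot 212 + 369 = 21200 + 369 = 21569$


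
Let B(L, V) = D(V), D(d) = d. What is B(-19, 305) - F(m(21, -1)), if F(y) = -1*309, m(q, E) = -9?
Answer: 614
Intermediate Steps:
F(y) = -309
B(L, V) = V
B(-19, 305) - F(m(21, -1)) = 305 - 1*(-309) = 305 + 309 = 614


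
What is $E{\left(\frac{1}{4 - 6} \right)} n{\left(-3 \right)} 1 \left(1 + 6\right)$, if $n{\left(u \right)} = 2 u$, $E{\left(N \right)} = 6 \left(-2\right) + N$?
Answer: $525$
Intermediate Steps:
$E{\left(N \right)} = -12 + N$
$E{\left(\frac{1}{4 - 6} \right)} n{\left(-3 \right)} 1 \left(1 + 6\right) = \left(-12 + \frac{1}{4 - 6}\right) 2 \left(-3\right) 1 \left(1 + 6\right) = \left(-12 + \frac{1}{-2}\right) \left(-6\right) 1 \cdot 7 = \left(-12 - \frac{1}{2}\right) \left(\left(-6\right) 7\right) = \left(- \frac{25}{2}\right) \left(-42\right) = 525$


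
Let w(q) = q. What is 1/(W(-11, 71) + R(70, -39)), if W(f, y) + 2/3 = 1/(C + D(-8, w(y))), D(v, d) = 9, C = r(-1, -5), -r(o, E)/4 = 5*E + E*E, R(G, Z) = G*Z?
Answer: -9/24575 ≈ -0.00036623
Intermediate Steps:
r(o, E) = -20*E - 4*E² (r(o, E) = -4*(5*E + E*E) = -4*(5*E + E²) = -4*(E² + 5*E) = -20*E - 4*E²)
C = 0 (C = -4*(-5)*(5 - 5) = -4*(-5)*0 = 0)
W(f, y) = -5/9 (W(f, y) = -⅔ + 1/(0 + 9) = -⅔ + 1/9 = -⅔ + ⅑ = -5/9)
1/(W(-11, 71) + R(70, -39)) = 1/(-5/9 + 70*(-39)) = 1/(-5/9 - 2730) = 1/(-24575/9) = -9/24575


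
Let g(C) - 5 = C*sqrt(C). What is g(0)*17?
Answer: 85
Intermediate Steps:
g(C) = 5 + C**(3/2) (g(C) = 5 + C*sqrt(C) = 5 + C**(3/2))
g(0)*17 = (5 + 0**(3/2))*17 = (5 + 0)*17 = 5*17 = 85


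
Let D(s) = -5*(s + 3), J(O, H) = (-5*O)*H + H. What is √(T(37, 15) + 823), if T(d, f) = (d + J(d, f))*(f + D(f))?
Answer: 38*√142 ≈ 452.82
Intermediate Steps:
J(O, H) = H - 5*H*O (J(O, H) = -5*H*O + H = H - 5*H*O)
D(s) = -15 - 5*s (D(s) = -5*(3 + s) = -15 - 5*s)
T(d, f) = (-15 - 4*f)*(d + f*(1 - 5*d)) (T(d, f) = (d + f*(1 - 5*d))*(f + (-15 - 5*f)) = (d + f*(1 - 5*d))*(-15 - 4*f) = (-15 - 4*f)*(d + f*(1 - 5*d)))
√(T(37, 15) + 823) = √((-15*37 - 15*15 - 4*15² + 20*37*15² + 71*37*15) + 823) = √((-555 - 225 - 4*225 + 20*37*225 + 39405) + 823) = √((-555 - 225 - 900 + 166500 + 39405) + 823) = √(204225 + 823) = √205048 = 38*√142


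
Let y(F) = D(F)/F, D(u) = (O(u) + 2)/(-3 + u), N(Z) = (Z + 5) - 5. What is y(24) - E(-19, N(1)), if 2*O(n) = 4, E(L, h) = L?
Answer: 2395/126 ≈ 19.008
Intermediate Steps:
N(Z) = Z (N(Z) = (5 + Z) - 5 = Z)
O(n) = 2 (O(n) = (½)*4 = 2)
D(u) = 4/(-3 + u) (D(u) = (2 + 2)/(-3 + u) = 4/(-3 + u))
y(F) = 4/(F*(-3 + F)) (y(F) = (4/(-3 + F))/F = 4/(F*(-3 + F)))
y(24) - E(-19, N(1)) = 4/(24*(-3 + 24)) - 1*(-19) = 4*(1/24)/21 + 19 = 4*(1/24)*(1/21) + 19 = 1/126 + 19 = 2395/126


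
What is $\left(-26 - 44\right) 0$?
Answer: $0$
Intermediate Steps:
$\left(-26 - 44\right) 0 = \left(-70\right) 0 = 0$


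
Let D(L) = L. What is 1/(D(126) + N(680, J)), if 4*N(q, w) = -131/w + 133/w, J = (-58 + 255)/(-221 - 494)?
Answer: 394/48929 ≈ 0.0080525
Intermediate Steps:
J = -197/715 (J = 197/(-715) = 197*(-1/715) = -197/715 ≈ -0.27552)
N(q, w) = 1/(2*w) (N(q, w) = (-131/w + 133/w)/4 = (2/w)/4 = 1/(2*w))
1/(D(126) + N(680, J)) = 1/(126 + 1/(2*(-197/715))) = 1/(126 + (½)*(-715/197)) = 1/(126 - 715/394) = 1/(48929/394) = 394/48929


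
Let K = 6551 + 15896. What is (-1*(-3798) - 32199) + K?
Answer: -5954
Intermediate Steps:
K = 22447
(-1*(-3798) - 32199) + K = (-1*(-3798) - 32199) + 22447 = (3798 - 32199) + 22447 = -28401 + 22447 = -5954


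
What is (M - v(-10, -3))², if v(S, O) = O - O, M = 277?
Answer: 76729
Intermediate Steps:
v(S, O) = 0
(M - v(-10, -3))² = (277 - 1*0)² = (277 + 0)² = 277² = 76729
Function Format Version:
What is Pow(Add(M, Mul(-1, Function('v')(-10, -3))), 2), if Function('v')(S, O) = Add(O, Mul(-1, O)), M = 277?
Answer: 76729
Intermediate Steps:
Function('v')(S, O) = 0
Pow(Add(M, Mul(-1, Function('v')(-10, -3))), 2) = Pow(Add(277, Mul(-1, 0)), 2) = Pow(Add(277, 0), 2) = Pow(277, 2) = 76729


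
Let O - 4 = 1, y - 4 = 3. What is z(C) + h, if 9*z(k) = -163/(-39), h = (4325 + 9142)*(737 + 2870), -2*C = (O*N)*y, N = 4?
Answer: 17049989782/351 ≈ 4.8575e+7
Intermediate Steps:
y = 7 (y = 4 + 3 = 7)
O = 5 (O = 4 + 1 = 5)
C = -70 (C = -5*4*7/2 = -10*7 = -½*140 = -70)
h = 48575469 (h = 13467*3607 = 48575469)
z(k) = 163/351 (z(k) = (-163/(-39))/9 = (-163*(-1/39))/9 = (⅑)*(163/39) = 163/351)
z(C) + h = 163/351 + 48575469 = 17049989782/351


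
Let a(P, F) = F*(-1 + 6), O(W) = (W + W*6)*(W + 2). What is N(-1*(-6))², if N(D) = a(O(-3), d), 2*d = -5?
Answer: 625/4 ≈ 156.25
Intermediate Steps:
O(W) = 7*W*(2 + W) (O(W) = (W + 6*W)*(2 + W) = (7*W)*(2 + W) = 7*W*(2 + W))
d = -5/2 (d = (½)*(-5) = -5/2 ≈ -2.5000)
a(P, F) = 5*F (a(P, F) = F*5 = 5*F)
N(D) = -25/2 (N(D) = 5*(-5/2) = -25/2)
N(-1*(-6))² = (-25/2)² = 625/4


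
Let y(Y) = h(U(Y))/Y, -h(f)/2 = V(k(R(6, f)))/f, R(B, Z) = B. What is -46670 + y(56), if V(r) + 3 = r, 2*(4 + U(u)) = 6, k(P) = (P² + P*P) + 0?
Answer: -1306691/28 ≈ -46668.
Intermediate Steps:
k(P) = 2*P² (k(P) = (P² + P²) + 0 = 2*P² + 0 = 2*P²)
U(u) = -1 (U(u) = -4 + (½)*6 = -4 + 3 = -1)
V(r) = -3 + r
h(f) = -138/f (h(f) = -2*(-3 + 2*6²)/f = -2*(-3 + 2*36)/f = -2*(-3 + 72)/f = -138/f)
y(Y) = 138/Y (y(Y) = (-138/(-1))/Y = (-138*(-1))/Y = 138/Y)
-46670 + y(56) = -46670 + 138/56 = -46670 + 138*(1/56) = -46670 + 69/28 = -1306691/28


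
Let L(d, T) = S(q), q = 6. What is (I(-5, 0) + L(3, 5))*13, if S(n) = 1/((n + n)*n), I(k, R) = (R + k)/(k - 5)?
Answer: 481/72 ≈ 6.6806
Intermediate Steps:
I(k, R) = (R + k)/(-5 + k)
S(n) = 1/(2*n²) (S(n) = 1/(((2*n))*n) = (1/(2*n))/n = 1/(2*n²))
L(d, T) = 1/72 (L(d, T) = (½)/6² = (½)*(1/36) = 1/72)
(I(-5, 0) + L(3, 5))*13 = ((0 - 5)/(-5 - 5) + 1/72)*13 = (-5/(-10) + 1/72)*13 = (-⅒*(-5) + 1/72)*13 = (½ + 1/72)*13 = (37/72)*13 = 481/72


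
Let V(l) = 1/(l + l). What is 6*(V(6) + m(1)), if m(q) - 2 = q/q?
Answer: 37/2 ≈ 18.500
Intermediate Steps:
m(q) = 3 (m(q) = 2 + q/q = 2 + 1 = 3)
V(l) = 1/(2*l)
6*(V(6) + m(1)) = 6*((1/2)/6 + 3) = 6*((1/2)*(1/6) + 3) = 6*(1/12 + 3) = 6*(37/12) = 37/2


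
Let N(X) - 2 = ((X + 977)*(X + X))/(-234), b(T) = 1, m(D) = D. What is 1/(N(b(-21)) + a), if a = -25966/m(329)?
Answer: -12831/1094266 ≈ -0.011726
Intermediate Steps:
a = -25966/329 ≈ -78.924
N(X) = 2 - X*(977 + X)/117 (N(X) = 2 + ((X + 977)*(X + X))/(-234) = 2 + ((977 + X)*(2*X))*(-1/234) = 2 + (2*X*(977 + X))*(-1/234) = 2 - X*(977 + X)/117)
1/(N(b(-21)) + a) = 1/((2 - 977/117*1 - 1/117*1²) - 25966/329) = 1/((2 - 977/117 - 1/117*1) - 25966/329) = 1/((2 - 977/117 - 1/117) - 25966/329) = 1/(-248/39 - 25966/329) = 1/(-1094266/12831) = -12831/1094266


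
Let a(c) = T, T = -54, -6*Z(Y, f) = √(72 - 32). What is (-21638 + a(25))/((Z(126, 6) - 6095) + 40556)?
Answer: -6727752108/10688044679 - 65076*√10/10688044679 ≈ -0.62948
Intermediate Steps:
Z(Y, f) = -√10/3 (Z(Y, f) = -√(72 - 32)/6 = -√10/3)
a(c) = -54
(-21638 + a(25))/((Z(126, 6) - 6095) + 40556) = (-21638 - 54)/((-√10/3 - 6095) + 40556) = -21692/((-6095 - √10/3) + 40556) = -21692/(34461 - √10/3)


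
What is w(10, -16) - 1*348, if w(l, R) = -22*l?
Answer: -568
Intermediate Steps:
w(10, -16) - 1*348 = -22*10 - 1*348 = -220 - 348 = -568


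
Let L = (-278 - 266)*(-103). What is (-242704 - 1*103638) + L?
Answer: -290310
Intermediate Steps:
L = 56032 (L = -544*(-103) = 56032)
(-242704 - 1*103638) + L = (-242704 - 1*103638) + 56032 = (-242704 - 103638) + 56032 = -346342 + 56032 = -290310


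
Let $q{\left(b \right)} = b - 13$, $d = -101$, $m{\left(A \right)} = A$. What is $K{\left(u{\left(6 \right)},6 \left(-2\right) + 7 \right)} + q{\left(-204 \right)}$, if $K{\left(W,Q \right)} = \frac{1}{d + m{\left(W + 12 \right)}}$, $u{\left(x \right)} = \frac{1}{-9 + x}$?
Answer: $- \frac{58159}{268} \approx -217.01$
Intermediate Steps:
$q{\left(b \right)} = -13 + b$
$K{\left(W,Q \right)} = \frac{1}{-89 + W}$ ($K{\left(W,Q \right)} = \frac{1}{-101 + \left(W + 12\right)} = \frac{1}{-101 + \left(12 + W\right)} = \frac{1}{-89 + W}$)
$K{\left(u{\left(6 \right)},6 \left(-2\right) + 7 \right)} + q{\left(-204 \right)} = \frac{1}{-89 + \frac{1}{-9 + 6}} - 217 = \frac{1}{-89 + \frac{1}{-3}} - 217 = \frac{1}{-89 - \frac{1}{3}} - 217 = \frac{1}{- \frac{268}{3}} - 217 = - \frac{3}{268} - 217 = - \frac{58159}{268}$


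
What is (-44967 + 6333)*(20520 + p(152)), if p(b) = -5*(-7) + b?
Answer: -799994238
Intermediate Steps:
p(b) = 35 + b
(-44967 + 6333)*(20520 + p(152)) = (-44967 + 6333)*(20520 + (35 + 152)) = -38634*(20520 + 187) = -38634*20707 = -799994238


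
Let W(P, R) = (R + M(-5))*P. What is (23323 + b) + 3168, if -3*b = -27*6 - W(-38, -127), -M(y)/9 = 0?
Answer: 84461/3 ≈ 28154.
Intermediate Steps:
M(y) = 0 (M(y) = -9*0 = 0)
W(P, R) = P*R (W(P, R) = (R + 0)*P = R*P = P*R)
b = 4988/3 (b = -(-27*6 - (-38)*(-127))/3 = -(-162 - 1*4826)/3 = -(-162 - 4826)/3 = -1/3*(-4988) = 4988/3 ≈ 1662.7)
(23323 + b) + 3168 = (23323 + 4988/3) + 3168 = 74957/3 + 3168 = 84461/3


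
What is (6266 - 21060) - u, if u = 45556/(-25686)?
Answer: -189976564/12843 ≈ -14792.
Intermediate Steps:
u = -22778/12843 (u = 45556*(-1/25686) = -22778/12843 ≈ -1.7736)
(6266 - 21060) - u = (6266 - 21060) - 1*(-22778/12843) = -14794 + 22778/12843 = -189976564/12843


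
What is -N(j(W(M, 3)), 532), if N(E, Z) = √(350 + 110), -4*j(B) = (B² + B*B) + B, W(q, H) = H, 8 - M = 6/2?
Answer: -2*√115 ≈ -21.448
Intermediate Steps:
M = 5 (M = 8 - 6/2 = 8 - 1*3 = 8 - 3 = 5)
j(B) = -B²/2 - B/4 (j(B) = -((B² + B*B) + B)/4 = -((B² + B²) + B)/4 = -(2*B² + B)/4 = -(B + 2*B²)/4 = -B²/2 - B/4)
N(E, Z) = 2*√115 (N(E, Z) = √460 = 2*√115)
-N(j(W(M, 3)), 532) = -2*√115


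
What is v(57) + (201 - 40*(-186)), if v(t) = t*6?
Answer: 7983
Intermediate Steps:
v(t) = 6*t
v(57) + (201 - 40*(-186)) = 6*57 + (201 - 40*(-186)) = 342 + (201 + 7440) = 342 + 7641 = 7983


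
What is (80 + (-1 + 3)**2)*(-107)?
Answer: -8988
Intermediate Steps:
(80 + (-1 + 3)**2)*(-107) = (80 + 2**2)*(-107) = (80 + 4)*(-107) = 84*(-107) = -8988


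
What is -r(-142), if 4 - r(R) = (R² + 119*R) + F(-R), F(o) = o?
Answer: 3404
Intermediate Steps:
r(R) = 4 - R² - 118*R (r(R) = 4 - ((R² + 119*R) - R) = 4 - (R² + 118*R) = 4 + (-R² - 118*R) = 4 - R² - 118*R)
-r(-142) = -(4 - 1*(-142)² - 118*(-142)) = -(4 - 1*20164 + 16756) = -(4 - 20164 + 16756) = -1*(-3404) = 3404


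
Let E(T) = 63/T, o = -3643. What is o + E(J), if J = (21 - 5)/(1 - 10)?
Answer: -58855/16 ≈ -3678.4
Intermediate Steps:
J = -16/9 (J = 16/(-9) = 16*(-1/9) = -16/9 ≈ -1.7778)
o + E(J) = -3643 + 63/(-16/9) = -3643 + 63*(-9/16) = -3643 - 567/16 = -58855/16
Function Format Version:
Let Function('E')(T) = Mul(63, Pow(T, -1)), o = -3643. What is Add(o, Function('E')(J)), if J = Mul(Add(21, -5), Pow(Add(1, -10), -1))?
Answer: Rational(-58855, 16) ≈ -3678.4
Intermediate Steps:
J = Rational(-16, 9) (J = Mul(16, Pow(-9, -1)) = Mul(16, Rational(-1, 9)) = Rational(-16, 9) ≈ -1.7778)
Add(o, Function('E')(J)) = Add(-3643, Mul(63, Pow(Rational(-16, 9), -1))) = Add(-3643, Mul(63, Rational(-9, 16))) = Add(-3643, Rational(-567, 16)) = Rational(-58855, 16)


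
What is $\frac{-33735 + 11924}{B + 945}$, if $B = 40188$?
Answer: $- \frac{21811}{41133} \approx -0.53026$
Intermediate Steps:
$\frac{-33735 + 11924}{B + 945} = \frac{-33735 + 11924}{40188 + 945} = - \frac{21811}{41133}$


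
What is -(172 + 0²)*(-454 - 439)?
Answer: 153596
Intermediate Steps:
-(172 + 0²)*(-454 - 439) = -(172 + 0)*(-893) = -172*(-893) = -1*(-153596) = 153596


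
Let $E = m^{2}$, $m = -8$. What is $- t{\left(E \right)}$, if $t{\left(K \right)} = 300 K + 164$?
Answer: $-19364$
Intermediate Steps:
$E = 64$ ($E = \left(-8\right)^{2} = 64$)
$t{\left(K \right)} = 164 + 300 K$
$- t{\left(E \right)} = - (164 + 300 \cdot 64) = - (164 + 19200) = \left(-1\right) 19364 = -19364$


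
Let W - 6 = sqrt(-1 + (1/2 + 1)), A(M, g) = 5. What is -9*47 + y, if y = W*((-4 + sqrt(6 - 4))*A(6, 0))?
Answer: -538 + 20*sqrt(2) ≈ -509.72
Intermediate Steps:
W = 6 + sqrt(2)/2 (W = 6 + sqrt(-1 + (1/2 + 1)) = 6 + sqrt(-1 + 3/2) = 6 + sqrt(1/2) = 6 + sqrt(2)/2 ≈ 6.7071)
y = (-20 + 5*sqrt(2))*(6 + sqrt(2)/2) (y = (6 + sqrt(2)/2)*((-4 + sqrt(6 - 4))*5) = (6 + sqrt(2)/2)*((-4 + sqrt(2))*5) = (6 + sqrt(2)/2)*(-20 + 5*sqrt(2)) = (-20 + 5*sqrt(2))*(6 + sqrt(2)/2) ≈ -86.716)
-9*47 + y = -9*47 + (-115 + 20*sqrt(2)) = -423 + (-115 + 20*sqrt(2)) = -538 + 20*sqrt(2)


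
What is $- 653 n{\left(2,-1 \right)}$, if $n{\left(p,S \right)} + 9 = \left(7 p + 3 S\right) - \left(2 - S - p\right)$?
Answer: $-653$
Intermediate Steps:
$n{\left(p,S \right)} = -11 + 4 S + 8 p$ ($n{\left(p,S \right)} = -9 - \left(2 - 8 p - 4 S\right) = -9 + \left(\left(3 S + 7 p\right) + \left(-2 + S + p\right)\right) = -9 + \left(-2 + 4 S + 8 p\right) = -11 + 4 S + 8 p$)
$- 653 n{\left(2,-1 \right)} = - 653 \left(-11 + 4 \left(-1\right) + 8 \cdot 2\right) = - 653 \left(-11 - 4 + 16\right) = \left(-653\right) 1 = -653$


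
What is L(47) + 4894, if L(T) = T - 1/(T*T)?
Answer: 10914668/2209 ≈ 4941.0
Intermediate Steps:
L(T) = T - 1/T²
L(47) + 4894 = (47 - 1/47²) + 4894 = (47 - 1*1/2209) + 4894 = (47 - 1/2209) + 4894 = 103822/2209 + 4894 = 10914668/2209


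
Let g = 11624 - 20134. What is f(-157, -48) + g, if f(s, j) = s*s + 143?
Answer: 16282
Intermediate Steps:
f(s, j) = 143 + s² (f(s, j) = s² + 143 = 143 + s²)
g = -8510
f(-157, -48) + g = (143 + (-157)²) - 8510 = (143 + 24649) - 8510 = 24792 - 8510 = 16282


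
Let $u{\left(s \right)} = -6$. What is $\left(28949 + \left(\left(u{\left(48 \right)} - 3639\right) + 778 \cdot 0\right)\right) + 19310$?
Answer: $44614$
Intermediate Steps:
$\left(28949 + \left(\left(u{\left(48 \right)} - 3639\right) + 778 \cdot 0\right)\right) + 19310 = \left(28949 + \left(\left(-6 - 3639\right) + 778 \cdot 0\right)\right) + 19310 = \left(28949 + \left(-3645 + 0\right)\right) + 19310 = \left(28949 - 3645\right) + 19310 = 25304 + 19310 = 44614$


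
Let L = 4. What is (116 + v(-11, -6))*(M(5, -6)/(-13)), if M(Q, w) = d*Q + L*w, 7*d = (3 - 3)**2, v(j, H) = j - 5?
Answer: 2400/13 ≈ 184.62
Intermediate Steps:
v(j, H) = -5 + j
d = 0 (d = (3 - 3)**2/7 = (1/7)*0**2 = (1/7)*0 = 0)
M(Q, w) = 4*w (M(Q, w) = 0*Q + 4*w = 0 + 4*w = 4*w)
(116 + v(-11, -6))*(M(5, -6)/(-13)) = (116 + (-5 - 11))*((4*(-6))/(-13)) = (116 - 16)*(-24*(-1/13)) = 100*(24/13) = 2400/13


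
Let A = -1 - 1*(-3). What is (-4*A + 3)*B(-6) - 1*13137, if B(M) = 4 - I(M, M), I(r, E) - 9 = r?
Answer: -13142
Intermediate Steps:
I(r, E) = 9 + r
B(M) = -5 - M (B(M) = 4 - (9 + M) = 4 + (-9 - M) = -5 - M)
A = 2 (A = -1 + 3 = 2)
(-4*A + 3)*B(-6) - 1*13137 = (-4*2 + 3)*(-5 - 1*(-6)) - 1*13137 = (-8 + 3)*(-5 + 6) - 13137 = -5*1 - 13137 = -5 - 13137 = -13142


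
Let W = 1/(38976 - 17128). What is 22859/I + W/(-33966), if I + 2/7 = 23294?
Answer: 1236915769543/1260438451848 ≈ 0.98134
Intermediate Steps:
I = 163056/7 (I = -2/7 + 23294 = 163056/7 ≈ 23294.)
W = 1/21848 ≈ 4.5771e-5
22859/I + W/(-33966) = 22859/(163056/7) + (1/21848)/(-33966) = 22859*(7/163056) + (1/21848)*(-1/33966) = 160013/163056 - 1/742089168 = 1236915769543/1260438451848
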